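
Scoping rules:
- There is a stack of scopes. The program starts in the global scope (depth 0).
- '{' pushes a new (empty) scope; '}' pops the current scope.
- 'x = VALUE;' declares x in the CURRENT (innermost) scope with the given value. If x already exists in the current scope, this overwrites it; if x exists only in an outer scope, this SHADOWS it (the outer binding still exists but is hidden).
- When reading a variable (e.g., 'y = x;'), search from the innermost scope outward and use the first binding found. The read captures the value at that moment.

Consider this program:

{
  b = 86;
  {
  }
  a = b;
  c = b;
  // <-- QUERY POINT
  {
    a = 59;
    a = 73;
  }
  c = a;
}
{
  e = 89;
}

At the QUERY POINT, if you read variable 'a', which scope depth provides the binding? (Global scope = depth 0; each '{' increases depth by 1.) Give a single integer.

Answer: 1

Derivation:
Step 1: enter scope (depth=1)
Step 2: declare b=86 at depth 1
Step 3: enter scope (depth=2)
Step 4: exit scope (depth=1)
Step 5: declare a=(read b)=86 at depth 1
Step 6: declare c=(read b)=86 at depth 1
Visible at query point: a=86 b=86 c=86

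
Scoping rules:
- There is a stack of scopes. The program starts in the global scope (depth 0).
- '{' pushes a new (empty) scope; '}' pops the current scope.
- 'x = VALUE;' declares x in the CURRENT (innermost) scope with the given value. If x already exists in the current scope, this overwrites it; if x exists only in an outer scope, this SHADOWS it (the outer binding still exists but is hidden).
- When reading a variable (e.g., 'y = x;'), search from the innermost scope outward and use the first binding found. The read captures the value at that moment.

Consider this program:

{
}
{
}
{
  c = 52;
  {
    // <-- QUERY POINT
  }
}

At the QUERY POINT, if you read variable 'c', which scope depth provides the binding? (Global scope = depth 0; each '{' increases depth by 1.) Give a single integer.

Answer: 1

Derivation:
Step 1: enter scope (depth=1)
Step 2: exit scope (depth=0)
Step 3: enter scope (depth=1)
Step 4: exit scope (depth=0)
Step 5: enter scope (depth=1)
Step 6: declare c=52 at depth 1
Step 7: enter scope (depth=2)
Visible at query point: c=52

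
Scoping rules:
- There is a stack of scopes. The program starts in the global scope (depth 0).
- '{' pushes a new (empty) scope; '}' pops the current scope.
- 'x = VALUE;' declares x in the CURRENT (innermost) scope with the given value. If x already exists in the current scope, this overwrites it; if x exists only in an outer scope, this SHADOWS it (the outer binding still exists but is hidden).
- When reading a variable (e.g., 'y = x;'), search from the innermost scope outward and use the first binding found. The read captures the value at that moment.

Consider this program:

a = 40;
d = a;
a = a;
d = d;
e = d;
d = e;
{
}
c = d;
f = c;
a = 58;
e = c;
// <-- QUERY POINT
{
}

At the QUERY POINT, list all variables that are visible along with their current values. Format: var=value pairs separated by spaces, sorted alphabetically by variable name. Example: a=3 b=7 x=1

Answer: a=58 c=40 d=40 e=40 f=40

Derivation:
Step 1: declare a=40 at depth 0
Step 2: declare d=(read a)=40 at depth 0
Step 3: declare a=(read a)=40 at depth 0
Step 4: declare d=(read d)=40 at depth 0
Step 5: declare e=(read d)=40 at depth 0
Step 6: declare d=(read e)=40 at depth 0
Step 7: enter scope (depth=1)
Step 8: exit scope (depth=0)
Step 9: declare c=(read d)=40 at depth 0
Step 10: declare f=(read c)=40 at depth 0
Step 11: declare a=58 at depth 0
Step 12: declare e=(read c)=40 at depth 0
Visible at query point: a=58 c=40 d=40 e=40 f=40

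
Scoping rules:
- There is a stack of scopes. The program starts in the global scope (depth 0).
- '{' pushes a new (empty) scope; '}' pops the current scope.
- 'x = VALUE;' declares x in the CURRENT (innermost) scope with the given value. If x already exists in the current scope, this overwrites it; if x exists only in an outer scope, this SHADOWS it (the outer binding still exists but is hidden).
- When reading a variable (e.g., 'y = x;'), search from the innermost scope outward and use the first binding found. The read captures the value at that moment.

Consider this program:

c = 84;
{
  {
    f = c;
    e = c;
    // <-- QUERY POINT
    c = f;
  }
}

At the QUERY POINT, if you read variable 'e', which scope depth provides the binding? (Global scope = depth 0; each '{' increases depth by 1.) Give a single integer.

Answer: 2

Derivation:
Step 1: declare c=84 at depth 0
Step 2: enter scope (depth=1)
Step 3: enter scope (depth=2)
Step 4: declare f=(read c)=84 at depth 2
Step 5: declare e=(read c)=84 at depth 2
Visible at query point: c=84 e=84 f=84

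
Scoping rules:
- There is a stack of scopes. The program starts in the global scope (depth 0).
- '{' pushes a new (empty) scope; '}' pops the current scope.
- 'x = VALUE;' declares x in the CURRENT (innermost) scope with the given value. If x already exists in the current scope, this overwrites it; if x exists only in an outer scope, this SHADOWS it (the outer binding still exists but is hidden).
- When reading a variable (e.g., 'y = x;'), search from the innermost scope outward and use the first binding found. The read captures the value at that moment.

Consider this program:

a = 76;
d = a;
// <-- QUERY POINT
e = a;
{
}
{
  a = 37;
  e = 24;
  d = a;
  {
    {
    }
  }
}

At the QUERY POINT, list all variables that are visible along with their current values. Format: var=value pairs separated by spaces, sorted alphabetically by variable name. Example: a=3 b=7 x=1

Step 1: declare a=76 at depth 0
Step 2: declare d=(read a)=76 at depth 0
Visible at query point: a=76 d=76

Answer: a=76 d=76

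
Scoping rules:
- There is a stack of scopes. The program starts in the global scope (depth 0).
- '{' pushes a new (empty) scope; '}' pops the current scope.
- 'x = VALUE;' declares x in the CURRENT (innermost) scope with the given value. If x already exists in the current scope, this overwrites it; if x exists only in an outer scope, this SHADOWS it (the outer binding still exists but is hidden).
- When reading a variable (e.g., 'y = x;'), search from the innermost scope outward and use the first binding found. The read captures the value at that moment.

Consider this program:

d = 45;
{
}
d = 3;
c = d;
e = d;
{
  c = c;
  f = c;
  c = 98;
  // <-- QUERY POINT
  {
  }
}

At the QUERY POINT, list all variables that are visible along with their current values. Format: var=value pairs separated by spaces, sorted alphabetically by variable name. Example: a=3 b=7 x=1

Step 1: declare d=45 at depth 0
Step 2: enter scope (depth=1)
Step 3: exit scope (depth=0)
Step 4: declare d=3 at depth 0
Step 5: declare c=(read d)=3 at depth 0
Step 6: declare e=(read d)=3 at depth 0
Step 7: enter scope (depth=1)
Step 8: declare c=(read c)=3 at depth 1
Step 9: declare f=(read c)=3 at depth 1
Step 10: declare c=98 at depth 1
Visible at query point: c=98 d=3 e=3 f=3

Answer: c=98 d=3 e=3 f=3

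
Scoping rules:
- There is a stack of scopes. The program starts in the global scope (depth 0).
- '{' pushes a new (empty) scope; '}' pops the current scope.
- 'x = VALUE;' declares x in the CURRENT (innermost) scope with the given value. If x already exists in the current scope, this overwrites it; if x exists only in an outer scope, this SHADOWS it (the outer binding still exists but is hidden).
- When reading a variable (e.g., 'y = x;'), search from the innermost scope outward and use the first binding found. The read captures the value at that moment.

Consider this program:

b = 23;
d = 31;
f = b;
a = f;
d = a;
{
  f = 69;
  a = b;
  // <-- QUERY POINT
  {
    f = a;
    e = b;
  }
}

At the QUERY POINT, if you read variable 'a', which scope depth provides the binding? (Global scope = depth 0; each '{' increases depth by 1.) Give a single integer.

Answer: 1

Derivation:
Step 1: declare b=23 at depth 0
Step 2: declare d=31 at depth 0
Step 3: declare f=(read b)=23 at depth 0
Step 4: declare a=(read f)=23 at depth 0
Step 5: declare d=(read a)=23 at depth 0
Step 6: enter scope (depth=1)
Step 7: declare f=69 at depth 1
Step 8: declare a=(read b)=23 at depth 1
Visible at query point: a=23 b=23 d=23 f=69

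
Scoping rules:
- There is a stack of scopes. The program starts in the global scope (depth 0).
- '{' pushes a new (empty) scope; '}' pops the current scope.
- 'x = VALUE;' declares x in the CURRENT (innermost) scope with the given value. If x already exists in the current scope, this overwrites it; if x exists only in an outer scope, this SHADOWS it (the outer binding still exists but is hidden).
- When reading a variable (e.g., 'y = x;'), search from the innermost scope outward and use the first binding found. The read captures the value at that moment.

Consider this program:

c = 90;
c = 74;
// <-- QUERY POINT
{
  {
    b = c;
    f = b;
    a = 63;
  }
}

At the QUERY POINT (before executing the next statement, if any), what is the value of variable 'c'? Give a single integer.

Answer: 74

Derivation:
Step 1: declare c=90 at depth 0
Step 2: declare c=74 at depth 0
Visible at query point: c=74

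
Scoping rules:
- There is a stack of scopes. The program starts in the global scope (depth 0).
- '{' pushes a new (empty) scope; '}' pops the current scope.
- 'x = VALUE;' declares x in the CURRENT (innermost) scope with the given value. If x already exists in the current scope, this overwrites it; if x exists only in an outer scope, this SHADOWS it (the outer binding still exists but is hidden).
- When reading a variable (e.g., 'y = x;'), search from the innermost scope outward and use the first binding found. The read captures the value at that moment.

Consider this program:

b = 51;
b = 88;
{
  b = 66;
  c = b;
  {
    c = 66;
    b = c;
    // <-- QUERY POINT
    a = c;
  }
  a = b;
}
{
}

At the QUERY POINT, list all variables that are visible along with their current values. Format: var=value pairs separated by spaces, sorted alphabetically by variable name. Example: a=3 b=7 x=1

Step 1: declare b=51 at depth 0
Step 2: declare b=88 at depth 0
Step 3: enter scope (depth=1)
Step 4: declare b=66 at depth 1
Step 5: declare c=(read b)=66 at depth 1
Step 6: enter scope (depth=2)
Step 7: declare c=66 at depth 2
Step 8: declare b=(read c)=66 at depth 2
Visible at query point: b=66 c=66

Answer: b=66 c=66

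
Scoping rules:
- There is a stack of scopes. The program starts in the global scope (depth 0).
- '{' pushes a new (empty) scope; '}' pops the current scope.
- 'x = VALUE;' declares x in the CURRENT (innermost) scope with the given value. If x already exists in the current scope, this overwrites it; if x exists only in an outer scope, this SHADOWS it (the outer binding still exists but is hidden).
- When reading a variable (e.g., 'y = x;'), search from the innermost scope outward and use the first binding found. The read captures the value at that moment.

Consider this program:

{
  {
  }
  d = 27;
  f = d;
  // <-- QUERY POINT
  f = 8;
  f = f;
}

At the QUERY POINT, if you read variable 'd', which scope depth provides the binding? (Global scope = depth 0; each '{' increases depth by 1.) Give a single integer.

Step 1: enter scope (depth=1)
Step 2: enter scope (depth=2)
Step 3: exit scope (depth=1)
Step 4: declare d=27 at depth 1
Step 5: declare f=(read d)=27 at depth 1
Visible at query point: d=27 f=27

Answer: 1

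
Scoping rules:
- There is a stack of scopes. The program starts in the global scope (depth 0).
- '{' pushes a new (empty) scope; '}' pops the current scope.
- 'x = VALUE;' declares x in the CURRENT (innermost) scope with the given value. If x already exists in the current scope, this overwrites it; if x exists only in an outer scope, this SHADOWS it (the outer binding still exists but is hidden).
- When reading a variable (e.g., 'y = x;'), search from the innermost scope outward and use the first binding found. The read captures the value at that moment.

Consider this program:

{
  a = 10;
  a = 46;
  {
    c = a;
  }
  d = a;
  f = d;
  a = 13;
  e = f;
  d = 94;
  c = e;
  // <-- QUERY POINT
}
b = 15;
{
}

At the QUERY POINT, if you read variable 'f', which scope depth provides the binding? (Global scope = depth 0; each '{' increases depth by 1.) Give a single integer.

Step 1: enter scope (depth=1)
Step 2: declare a=10 at depth 1
Step 3: declare a=46 at depth 1
Step 4: enter scope (depth=2)
Step 5: declare c=(read a)=46 at depth 2
Step 6: exit scope (depth=1)
Step 7: declare d=(read a)=46 at depth 1
Step 8: declare f=(read d)=46 at depth 1
Step 9: declare a=13 at depth 1
Step 10: declare e=(read f)=46 at depth 1
Step 11: declare d=94 at depth 1
Step 12: declare c=(read e)=46 at depth 1
Visible at query point: a=13 c=46 d=94 e=46 f=46

Answer: 1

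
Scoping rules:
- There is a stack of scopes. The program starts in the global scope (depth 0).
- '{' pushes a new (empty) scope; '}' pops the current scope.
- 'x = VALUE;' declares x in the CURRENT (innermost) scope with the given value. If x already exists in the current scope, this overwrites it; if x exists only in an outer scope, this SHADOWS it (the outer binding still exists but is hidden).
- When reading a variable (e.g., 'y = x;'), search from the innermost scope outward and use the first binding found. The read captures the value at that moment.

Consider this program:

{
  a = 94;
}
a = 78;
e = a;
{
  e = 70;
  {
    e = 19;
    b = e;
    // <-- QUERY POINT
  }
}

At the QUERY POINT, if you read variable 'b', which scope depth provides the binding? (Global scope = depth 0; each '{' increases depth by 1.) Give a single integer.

Step 1: enter scope (depth=1)
Step 2: declare a=94 at depth 1
Step 3: exit scope (depth=0)
Step 4: declare a=78 at depth 0
Step 5: declare e=(read a)=78 at depth 0
Step 6: enter scope (depth=1)
Step 7: declare e=70 at depth 1
Step 8: enter scope (depth=2)
Step 9: declare e=19 at depth 2
Step 10: declare b=(read e)=19 at depth 2
Visible at query point: a=78 b=19 e=19

Answer: 2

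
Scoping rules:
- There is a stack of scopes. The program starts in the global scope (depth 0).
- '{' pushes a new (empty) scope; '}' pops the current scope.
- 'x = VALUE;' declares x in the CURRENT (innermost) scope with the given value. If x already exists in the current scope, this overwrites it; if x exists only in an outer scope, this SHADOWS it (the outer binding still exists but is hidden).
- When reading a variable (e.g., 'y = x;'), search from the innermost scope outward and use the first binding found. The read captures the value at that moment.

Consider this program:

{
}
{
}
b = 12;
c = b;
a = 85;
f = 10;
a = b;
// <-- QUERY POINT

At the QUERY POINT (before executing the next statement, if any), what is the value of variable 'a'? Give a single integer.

Answer: 12

Derivation:
Step 1: enter scope (depth=1)
Step 2: exit scope (depth=0)
Step 3: enter scope (depth=1)
Step 4: exit scope (depth=0)
Step 5: declare b=12 at depth 0
Step 6: declare c=(read b)=12 at depth 0
Step 7: declare a=85 at depth 0
Step 8: declare f=10 at depth 0
Step 9: declare a=(read b)=12 at depth 0
Visible at query point: a=12 b=12 c=12 f=10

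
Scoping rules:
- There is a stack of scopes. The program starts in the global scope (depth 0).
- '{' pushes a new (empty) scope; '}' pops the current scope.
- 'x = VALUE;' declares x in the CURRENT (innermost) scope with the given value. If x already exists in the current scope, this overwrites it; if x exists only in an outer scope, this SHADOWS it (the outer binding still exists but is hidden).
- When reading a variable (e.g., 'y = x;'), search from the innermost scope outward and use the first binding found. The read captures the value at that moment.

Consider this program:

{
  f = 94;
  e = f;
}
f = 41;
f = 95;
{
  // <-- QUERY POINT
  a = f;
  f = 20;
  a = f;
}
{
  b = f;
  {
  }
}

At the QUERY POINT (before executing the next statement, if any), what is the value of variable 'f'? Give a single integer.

Step 1: enter scope (depth=1)
Step 2: declare f=94 at depth 1
Step 3: declare e=(read f)=94 at depth 1
Step 4: exit scope (depth=0)
Step 5: declare f=41 at depth 0
Step 6: declare f=95 at depth 0
Step 7: enter scope (depth=1)
Visible at query point: f=95

Answer: 95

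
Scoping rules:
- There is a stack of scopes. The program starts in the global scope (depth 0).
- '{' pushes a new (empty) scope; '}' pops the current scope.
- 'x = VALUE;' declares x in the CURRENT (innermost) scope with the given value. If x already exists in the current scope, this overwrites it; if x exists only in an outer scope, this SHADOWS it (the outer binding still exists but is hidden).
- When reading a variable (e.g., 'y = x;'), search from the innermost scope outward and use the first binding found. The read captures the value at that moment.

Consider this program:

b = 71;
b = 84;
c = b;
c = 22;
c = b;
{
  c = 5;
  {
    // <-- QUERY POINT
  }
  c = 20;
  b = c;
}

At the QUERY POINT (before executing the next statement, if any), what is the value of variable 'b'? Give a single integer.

Step 1: declare b=71 at depth 0
Step 2: declare b=84 at depth 0
Step 3: declare c=(read b)=84 at depth 0
Step 4: declare c=22 at depth 0
Step 5: declare c=(read b)=84 at depth 0
Step 6: enter scope (depth=1)
Step 7: declare c=5 at depth 1
Step 8: enter scope (depth=2)
Visible at query point: b=84 c=5

Answer: 84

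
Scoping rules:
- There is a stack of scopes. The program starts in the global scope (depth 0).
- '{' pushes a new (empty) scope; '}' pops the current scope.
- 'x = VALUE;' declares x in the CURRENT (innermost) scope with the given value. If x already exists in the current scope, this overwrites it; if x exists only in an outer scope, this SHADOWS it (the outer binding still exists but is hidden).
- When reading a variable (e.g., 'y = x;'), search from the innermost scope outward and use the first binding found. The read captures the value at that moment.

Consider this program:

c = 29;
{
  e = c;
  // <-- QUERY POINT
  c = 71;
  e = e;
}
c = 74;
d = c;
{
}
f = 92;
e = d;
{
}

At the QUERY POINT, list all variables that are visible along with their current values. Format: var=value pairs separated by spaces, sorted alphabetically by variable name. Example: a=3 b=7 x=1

Answer: c=29 e=29

Derivation:
Step 1: declare c=29 at depth 0
Step 2: enter scope (depth=1)
Step 3: declare e=(read c)=29 at depth 1
Visible at query point: c=29 e=29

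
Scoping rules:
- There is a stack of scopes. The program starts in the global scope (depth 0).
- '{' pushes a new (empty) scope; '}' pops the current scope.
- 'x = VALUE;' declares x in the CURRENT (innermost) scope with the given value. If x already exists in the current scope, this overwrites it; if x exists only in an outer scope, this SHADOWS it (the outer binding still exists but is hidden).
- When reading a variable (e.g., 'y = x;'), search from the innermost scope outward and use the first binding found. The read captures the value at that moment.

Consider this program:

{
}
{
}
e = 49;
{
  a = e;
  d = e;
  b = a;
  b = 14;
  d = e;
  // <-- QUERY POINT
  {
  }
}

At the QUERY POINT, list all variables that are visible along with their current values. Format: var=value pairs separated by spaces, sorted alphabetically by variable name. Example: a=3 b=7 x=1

Answer: a=49 b=14 d=49 e=49

Derivation:
Step 1: enter scope (depth=1)
Step 2: exit scope (depth=0)
Step 3: enter scope (depth=1)
Step 4: exit scope (depth=0)
Step 5: declare e=49 at depth 0
Step 6: enter scope (depth=1)
Step 7: declare a=(read e)=49 at depth 1
Step 8: declare d=(read e)=49 at depth 1
Step 9: declare b=(read a)=49 at depth 1
Step 10: declare b=14 at depth 1
Step 11: declare d=(read e)=49 at depth 1
Visible at query point: a=49 b=14 d=49 e=49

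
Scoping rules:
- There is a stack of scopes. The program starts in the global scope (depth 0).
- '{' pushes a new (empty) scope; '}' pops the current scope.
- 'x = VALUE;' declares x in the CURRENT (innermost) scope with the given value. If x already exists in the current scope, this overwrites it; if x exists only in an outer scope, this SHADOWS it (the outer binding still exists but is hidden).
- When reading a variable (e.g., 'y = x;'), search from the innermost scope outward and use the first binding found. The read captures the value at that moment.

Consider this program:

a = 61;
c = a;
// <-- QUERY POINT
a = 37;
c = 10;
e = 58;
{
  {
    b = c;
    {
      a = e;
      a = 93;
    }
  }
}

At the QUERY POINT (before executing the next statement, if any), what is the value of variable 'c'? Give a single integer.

Step 1: declare a=61 at depth 0
Step 2: declare c=(read a)=61 at depth 0
Visible at query point: a=61 c=61

Answer: 61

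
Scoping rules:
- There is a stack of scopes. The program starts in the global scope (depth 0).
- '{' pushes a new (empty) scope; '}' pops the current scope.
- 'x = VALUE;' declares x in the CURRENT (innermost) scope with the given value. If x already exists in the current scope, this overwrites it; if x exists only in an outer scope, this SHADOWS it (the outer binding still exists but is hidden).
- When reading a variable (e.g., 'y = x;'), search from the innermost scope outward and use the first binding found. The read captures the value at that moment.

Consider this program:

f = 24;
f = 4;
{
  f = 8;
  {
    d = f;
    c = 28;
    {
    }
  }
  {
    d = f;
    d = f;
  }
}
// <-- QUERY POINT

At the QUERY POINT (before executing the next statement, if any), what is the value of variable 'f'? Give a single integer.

Step 1: declare f=24 at depth 0
Step 2: declare f=4 at depth 0
Step 3: enter scope (depth=1)
Step 4: declare f=8 at depth 1
Step 5: enter scope (depth=2)
Step 6: declare d=(read f)=8 at depth 2
Step 7: declare c=28 at depth 2
Step 8: enter scope (depth=3)
Step 9: exit scope (depth=2)
Step 10: exit scope (depth=1)
Step 11: enter scope (depth=2)
Step 12: declare d=(read f)=8 at depth 2
Step 13: declare d=(read f)=8 at depth 2
Step 14: exit scope (depth=1)
Step 15: exit scope (depth=0)
Visible at query point: f=4

Answer: 4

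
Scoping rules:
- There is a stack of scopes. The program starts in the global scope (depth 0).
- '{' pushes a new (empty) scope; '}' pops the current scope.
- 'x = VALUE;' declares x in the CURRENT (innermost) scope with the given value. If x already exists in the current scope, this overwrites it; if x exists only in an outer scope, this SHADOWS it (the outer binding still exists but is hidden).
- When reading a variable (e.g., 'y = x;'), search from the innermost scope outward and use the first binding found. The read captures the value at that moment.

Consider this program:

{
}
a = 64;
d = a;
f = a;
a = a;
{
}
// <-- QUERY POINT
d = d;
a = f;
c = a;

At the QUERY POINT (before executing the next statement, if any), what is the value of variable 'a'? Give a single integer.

Step 1: enter scope (depth=1)
Step 2: exit scope (depth=0)
Step 3: declare a=64 at depth 0
Step 4: declare d=(read a)=64 at depth 0
Step 5: declare f=(read a)=64 at depth 0
Step 6: declare a=(read a)=64 at depth 0
Step 7: enter scope (depth=1)
Step 8: exit scope (depth=0)
Visible at query point: a=64 d=64 f=64

Answer: 64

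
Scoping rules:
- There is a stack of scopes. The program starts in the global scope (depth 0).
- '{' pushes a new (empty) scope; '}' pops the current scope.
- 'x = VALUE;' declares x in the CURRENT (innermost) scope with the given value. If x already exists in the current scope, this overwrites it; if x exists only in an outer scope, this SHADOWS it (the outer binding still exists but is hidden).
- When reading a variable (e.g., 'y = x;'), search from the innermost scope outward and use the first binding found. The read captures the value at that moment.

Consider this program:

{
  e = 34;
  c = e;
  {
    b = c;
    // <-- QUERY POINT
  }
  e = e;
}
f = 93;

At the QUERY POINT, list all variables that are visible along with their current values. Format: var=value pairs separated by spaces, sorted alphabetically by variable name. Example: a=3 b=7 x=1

Answer: b=34 c=34 e=34

Derivation:
Step 1: enter scope (depth=1)
Step 2: declare e=34 at depth 1
Step 3: declare c=(read e)=34 at depth 1
Step 4: enter scope (depth=2)
Step 5: declare b=(read c)=34 at depth 2
Visible at query point: b=34 c=34 e=34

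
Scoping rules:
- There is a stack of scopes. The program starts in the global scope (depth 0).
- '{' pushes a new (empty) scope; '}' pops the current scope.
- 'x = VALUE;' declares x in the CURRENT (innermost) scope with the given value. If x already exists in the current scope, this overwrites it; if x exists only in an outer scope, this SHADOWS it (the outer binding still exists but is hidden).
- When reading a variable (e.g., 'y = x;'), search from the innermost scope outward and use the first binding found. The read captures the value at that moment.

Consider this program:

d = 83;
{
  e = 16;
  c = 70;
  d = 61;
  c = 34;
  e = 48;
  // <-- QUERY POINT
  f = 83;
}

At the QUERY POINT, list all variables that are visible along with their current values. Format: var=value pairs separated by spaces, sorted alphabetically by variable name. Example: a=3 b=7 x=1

Step 1: declare d=83 at depth 0
Step 2: enter scope (depth=1)
Step 3: declare e=16 at depth 1
Step 4: declare c=70 at depth 1
Step 5: declare d=61 at depth 1
Step 6: declare c=34 at depth 1
Step 7: declare e=48 at depth 1
Visible at query point: c=34 d=61 e=48

Answer: c=34 d=61 e=48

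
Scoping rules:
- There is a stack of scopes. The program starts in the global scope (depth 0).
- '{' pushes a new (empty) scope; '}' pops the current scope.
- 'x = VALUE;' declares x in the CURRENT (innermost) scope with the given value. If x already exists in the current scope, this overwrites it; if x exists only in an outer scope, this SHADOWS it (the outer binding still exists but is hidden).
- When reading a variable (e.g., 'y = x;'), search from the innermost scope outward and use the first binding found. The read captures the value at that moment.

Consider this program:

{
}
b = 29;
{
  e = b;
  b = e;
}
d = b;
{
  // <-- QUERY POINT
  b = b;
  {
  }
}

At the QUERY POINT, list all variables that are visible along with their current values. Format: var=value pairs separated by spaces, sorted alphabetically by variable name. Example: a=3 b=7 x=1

Answer: b=29 d=29

Derivation:
Step 1: enter scope (depth=1)
Step 2: exit scope (depth=0)
Step 3: declare b=29 at depth 0
Step 4: enter scope (depth=1)
Step 5: declare e=(read b)=29 at depth 1
Step 6: declare b=(read e)=29 at depth 1
Step 7: exit scope (depth=0)
Step 8: declare d=(read b)=29 at depth 0
Step 9: enter scope (depth=1)
Visible at query point: b=29 d=29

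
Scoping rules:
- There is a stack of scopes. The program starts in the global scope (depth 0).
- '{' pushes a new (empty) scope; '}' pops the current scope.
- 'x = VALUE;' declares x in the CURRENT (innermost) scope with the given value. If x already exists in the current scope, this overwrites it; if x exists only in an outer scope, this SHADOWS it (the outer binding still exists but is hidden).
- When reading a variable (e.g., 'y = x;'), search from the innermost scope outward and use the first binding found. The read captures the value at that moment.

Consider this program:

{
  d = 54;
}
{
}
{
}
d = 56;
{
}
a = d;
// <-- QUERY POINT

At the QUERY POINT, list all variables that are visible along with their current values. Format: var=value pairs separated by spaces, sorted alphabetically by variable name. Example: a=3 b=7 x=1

Answer: a=56 d=56

Derivation:
Step 1: enter scope (depth=1)
Step 2: declare d=54 at depth 1
Step 3: exit scope (depth=0)
Step 4: enter scope (depth=1)
Step 5: exit scope (depth=0)
Step 6: enter scope (depth=1)
Step 7: exit scope (depth=0)
Step 8: declare d=56 at depth 0
Step 9: enter scope (depth=1)
Step 10: exit scope (depth=0)
Step 11: declare a=(read d)=56 at depth 0
Visible at query point: a=56 d=56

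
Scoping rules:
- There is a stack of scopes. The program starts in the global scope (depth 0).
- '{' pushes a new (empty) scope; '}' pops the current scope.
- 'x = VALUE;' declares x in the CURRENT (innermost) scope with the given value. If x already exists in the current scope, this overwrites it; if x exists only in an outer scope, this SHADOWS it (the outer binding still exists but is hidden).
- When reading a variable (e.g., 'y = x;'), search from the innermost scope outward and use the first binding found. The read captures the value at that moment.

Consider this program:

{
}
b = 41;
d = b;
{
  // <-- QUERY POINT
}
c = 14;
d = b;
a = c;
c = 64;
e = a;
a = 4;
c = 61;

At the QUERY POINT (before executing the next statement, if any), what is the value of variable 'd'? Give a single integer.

Answer: 41

Derivation:
Step 1: enter scope (depth=1)
Step 2: exit scope (depth=0)
Step 3: declare b=41 at depth 0
Step 4: declare d=(read b)=41 at depth 0
Step 5: enter scope (depth=1)
Visible at query point: b=41 d=41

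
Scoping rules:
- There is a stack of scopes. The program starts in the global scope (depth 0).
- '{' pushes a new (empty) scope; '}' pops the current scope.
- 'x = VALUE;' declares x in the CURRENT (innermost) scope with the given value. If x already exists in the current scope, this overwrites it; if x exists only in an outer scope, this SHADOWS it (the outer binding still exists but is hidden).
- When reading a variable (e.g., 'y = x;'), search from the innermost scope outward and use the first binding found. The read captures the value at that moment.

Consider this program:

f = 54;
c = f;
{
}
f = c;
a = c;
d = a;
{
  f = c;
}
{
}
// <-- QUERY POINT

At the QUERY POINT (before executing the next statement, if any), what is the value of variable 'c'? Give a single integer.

Step 1: declare f=54 at depth 0
Step 2: declare c=(read f)=54 at depth 0
Step 3: enter scope (depth=1)
Step 4: exit scope (depth=0)
Step 5: declare f=(read c)=54 at depth 0
Step 6: declare a=(read c)=54 at depth 0
Step 7: declare d=(read a)=54 at depth 0
Step 8: enter scope (depth=1)
Step 9: declare f=(read c)=54 at depth 1
Step 10: exit scope (depth=0)
Step 11: enter scope (depth=1)
Step 12: exit scope (depth=0)
Visible at query point: a=54 c=54 d=54 f=54

Answer: 54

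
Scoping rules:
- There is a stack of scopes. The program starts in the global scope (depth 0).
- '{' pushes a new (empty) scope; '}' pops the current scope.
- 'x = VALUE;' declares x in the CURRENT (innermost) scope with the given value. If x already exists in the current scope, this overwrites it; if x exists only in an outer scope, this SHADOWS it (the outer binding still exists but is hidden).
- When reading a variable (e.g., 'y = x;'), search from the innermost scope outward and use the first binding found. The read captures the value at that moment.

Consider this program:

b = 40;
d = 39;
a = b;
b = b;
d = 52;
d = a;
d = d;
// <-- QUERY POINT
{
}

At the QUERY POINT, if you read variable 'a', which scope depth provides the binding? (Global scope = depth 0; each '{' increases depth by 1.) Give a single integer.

Answer: 0

Derivation:
Step 1: declare b=40 at depth 0
Step 2: declare d=39 at depth 0
Step 3: declare a=(read b)=40 at depth 0
Step 4: declare b=(read b)=40 at depth 0
Step 5: declare d=52 at depth 0
Step 6: declare d=(read a)=40 at depth 0
Step 7: declare d=(read d)=40 at depth 0
Visible at query point: a=40 b=40 d=40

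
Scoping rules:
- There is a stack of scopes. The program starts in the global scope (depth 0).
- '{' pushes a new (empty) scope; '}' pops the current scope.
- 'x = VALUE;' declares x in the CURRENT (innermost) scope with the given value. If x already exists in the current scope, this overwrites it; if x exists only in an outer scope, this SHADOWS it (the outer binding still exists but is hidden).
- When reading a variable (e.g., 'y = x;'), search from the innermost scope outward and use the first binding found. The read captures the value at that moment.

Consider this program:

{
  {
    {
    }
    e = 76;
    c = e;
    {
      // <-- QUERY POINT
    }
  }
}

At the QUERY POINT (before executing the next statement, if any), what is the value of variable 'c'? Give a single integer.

Answer: 76

Derivation:
Step 1: enter scope (depth=1)
Step 2: enter scope (depth=2)
Step 3: enter scope (depth=3)
Step 4: exit scope (depth=2)
Step 5: declare e=76 at depth 2
Step 6: declare c=(read e)=76 at depth 2
Step 7: enter scope (depth=3)
Visible at query point: c=76 e=76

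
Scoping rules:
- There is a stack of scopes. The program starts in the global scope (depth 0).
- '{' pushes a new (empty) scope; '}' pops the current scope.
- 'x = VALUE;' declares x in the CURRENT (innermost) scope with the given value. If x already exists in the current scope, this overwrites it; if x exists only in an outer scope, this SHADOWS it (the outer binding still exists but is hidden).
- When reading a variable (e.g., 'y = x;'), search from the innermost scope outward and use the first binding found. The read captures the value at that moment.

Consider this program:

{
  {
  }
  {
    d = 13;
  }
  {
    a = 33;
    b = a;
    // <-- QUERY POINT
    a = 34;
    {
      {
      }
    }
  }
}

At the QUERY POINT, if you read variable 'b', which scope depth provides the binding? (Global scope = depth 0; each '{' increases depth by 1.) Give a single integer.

Answer: 2

Derivation:
Step 1: enter scope (depth=1)
Step 2: enter scope (depth=2)
Step 3: exit scope (depth=1)
Step 4: enter scope (depth=2)
Step 5: declare d=13 at depth 2
Step 6: exit scope (depth=1)
Step 7: enter scope (depth=2)
Step 8: declare a=33 at depth 2
Step 9: declare b=(read a)=33 at depth 2
Visible at query point: a=33 b=33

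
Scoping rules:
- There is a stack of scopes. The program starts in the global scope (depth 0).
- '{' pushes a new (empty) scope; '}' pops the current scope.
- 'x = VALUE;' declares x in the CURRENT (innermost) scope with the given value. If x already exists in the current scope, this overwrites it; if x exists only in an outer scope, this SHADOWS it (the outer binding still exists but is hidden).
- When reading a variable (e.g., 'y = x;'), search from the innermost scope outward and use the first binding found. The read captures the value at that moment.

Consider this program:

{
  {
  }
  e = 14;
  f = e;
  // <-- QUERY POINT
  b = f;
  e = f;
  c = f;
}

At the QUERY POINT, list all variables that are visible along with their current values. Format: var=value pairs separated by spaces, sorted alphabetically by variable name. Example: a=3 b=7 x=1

Step 1: enter scope (depth=1)
Step 2: enter scope (depth=2)
Step 3: exit scope (depth=1)
Step 4: declare e=14 at depth 1
Step 5: declare f=(read e)=14 at depth 1
Visible at query point: e=14 f=14

Answer: e=14 f=14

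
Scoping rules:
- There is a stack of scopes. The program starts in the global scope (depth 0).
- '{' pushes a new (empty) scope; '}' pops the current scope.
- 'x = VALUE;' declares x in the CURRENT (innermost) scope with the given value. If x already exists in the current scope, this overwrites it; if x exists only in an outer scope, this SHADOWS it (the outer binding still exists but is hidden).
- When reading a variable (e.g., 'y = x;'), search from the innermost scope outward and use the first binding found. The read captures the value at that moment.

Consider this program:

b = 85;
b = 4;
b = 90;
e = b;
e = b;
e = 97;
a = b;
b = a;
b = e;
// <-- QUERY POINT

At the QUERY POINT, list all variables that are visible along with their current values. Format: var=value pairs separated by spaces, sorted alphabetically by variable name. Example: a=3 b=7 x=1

Answer: a=90 b=97 e=97

Derivation:
Step 1: declare b=85 at depth 0
Step 2: declare b=4 at depth 0
Step 3: declare b=90 at depth 0
Step 4: declare e=(read b)=90 at depth 0
Step 5: declare e=(read b)=90 at depth 0
Step 6: declare e=97 at depth 0
Step 7: declare a=(read b)=90 at depth 0
Step 8: declare b=(read a)=90 at depth 0
Step 9: declare b=(read e)=97 at depth 0
Visible at query point: a=90 b=97 e=97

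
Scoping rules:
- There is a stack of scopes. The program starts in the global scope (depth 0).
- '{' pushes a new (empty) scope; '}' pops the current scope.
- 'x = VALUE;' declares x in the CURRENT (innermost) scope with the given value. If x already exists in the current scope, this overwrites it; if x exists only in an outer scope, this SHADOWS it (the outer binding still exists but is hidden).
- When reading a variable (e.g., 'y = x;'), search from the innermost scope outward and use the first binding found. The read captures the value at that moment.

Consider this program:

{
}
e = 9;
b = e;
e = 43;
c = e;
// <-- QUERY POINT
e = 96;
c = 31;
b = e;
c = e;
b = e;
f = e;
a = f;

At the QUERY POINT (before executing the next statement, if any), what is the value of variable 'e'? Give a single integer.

Step 1: enter scope (depth=1)
Step 2: exit scope (depth=0)
Step 3: declare e=9 at depth 0
Step 4: declare b=(read e)=9 at depth 0
Step 5: declare e=43 at depth 0
Step 6: declare c=(read e)=43 at depth 0
Visible at query point: b=9 c=43 e=43

Answer: 43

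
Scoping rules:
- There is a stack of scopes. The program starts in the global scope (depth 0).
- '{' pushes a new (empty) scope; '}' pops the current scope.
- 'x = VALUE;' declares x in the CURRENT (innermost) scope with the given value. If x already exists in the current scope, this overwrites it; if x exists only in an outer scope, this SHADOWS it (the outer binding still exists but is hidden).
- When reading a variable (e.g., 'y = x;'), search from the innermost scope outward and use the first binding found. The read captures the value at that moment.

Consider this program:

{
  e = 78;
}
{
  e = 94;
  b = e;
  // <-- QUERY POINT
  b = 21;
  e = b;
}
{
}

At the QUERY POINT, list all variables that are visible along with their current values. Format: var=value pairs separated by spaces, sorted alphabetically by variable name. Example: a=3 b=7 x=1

Answer: b=94 e=94

Derivation:
Step 1: enter scope (depth=1)
Step 2: declare e=78 at depth 1
Step 3: exit scope (depth=0)
Step 4: enter scope (depth=1)
Step 5: declare e=94 at depth 1
Step 6: declare b=(read e)=94 at depth 1
Visible at query point: b=94 e=94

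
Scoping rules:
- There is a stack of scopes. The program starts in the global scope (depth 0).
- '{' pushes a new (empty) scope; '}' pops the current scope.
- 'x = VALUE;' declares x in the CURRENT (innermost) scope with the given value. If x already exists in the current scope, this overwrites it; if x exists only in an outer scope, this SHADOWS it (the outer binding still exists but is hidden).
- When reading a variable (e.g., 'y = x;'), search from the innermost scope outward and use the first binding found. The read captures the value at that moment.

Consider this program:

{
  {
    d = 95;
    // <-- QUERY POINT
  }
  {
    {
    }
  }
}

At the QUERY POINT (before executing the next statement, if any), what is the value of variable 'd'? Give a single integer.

Answer: 95

Derivation:
Step 1: enter scope (depth=1)
Step 2: enter scope (depth=2)
Step 3: declare d=95 at depth 2
Visible at query point: d=95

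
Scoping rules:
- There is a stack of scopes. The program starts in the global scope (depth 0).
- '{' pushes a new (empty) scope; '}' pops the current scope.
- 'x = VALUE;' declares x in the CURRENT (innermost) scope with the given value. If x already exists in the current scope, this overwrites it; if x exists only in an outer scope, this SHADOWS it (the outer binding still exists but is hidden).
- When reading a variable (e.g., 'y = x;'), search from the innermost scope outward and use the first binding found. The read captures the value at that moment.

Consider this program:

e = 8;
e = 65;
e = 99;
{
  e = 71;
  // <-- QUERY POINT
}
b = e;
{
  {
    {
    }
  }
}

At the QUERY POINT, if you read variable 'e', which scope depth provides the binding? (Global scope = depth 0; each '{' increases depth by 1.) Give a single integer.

Answer: 1

Derivation:
Step 1: declare e=8 at depth 0
Step 2: declare e=65 at depth 0
Step 3: declare e=99 at depth 0
Step 4: enter scope (depth=1)
Step 5: declare e=71 at depth 1
Visible at query point: e=71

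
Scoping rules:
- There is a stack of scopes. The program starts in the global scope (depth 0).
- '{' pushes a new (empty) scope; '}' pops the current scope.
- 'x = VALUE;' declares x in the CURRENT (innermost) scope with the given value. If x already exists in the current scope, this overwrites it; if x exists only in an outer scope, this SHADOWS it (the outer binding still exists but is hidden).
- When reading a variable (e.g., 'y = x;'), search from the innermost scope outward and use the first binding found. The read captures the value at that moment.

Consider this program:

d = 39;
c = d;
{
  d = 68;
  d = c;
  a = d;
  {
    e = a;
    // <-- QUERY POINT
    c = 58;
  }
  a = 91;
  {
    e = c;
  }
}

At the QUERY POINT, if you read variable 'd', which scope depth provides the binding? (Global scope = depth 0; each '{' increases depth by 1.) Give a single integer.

Step 1: declare d=39 at depth 0
Step 2: declare c=(read d)=39 at depth 0
Step 3: enter scope (depth=1)
Step 4: declare d=68 at depth 1
Step 5: declare d=(read c)=39 at depth 1
Step 6: declare a=(read d)=39 at depth 1
Step 7: enter scope (depth=2)
Step 8: declare e=(read a)=39 at depth 2
Visible at query point: a=39 c=39 d=39 e=39

Answer: 1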